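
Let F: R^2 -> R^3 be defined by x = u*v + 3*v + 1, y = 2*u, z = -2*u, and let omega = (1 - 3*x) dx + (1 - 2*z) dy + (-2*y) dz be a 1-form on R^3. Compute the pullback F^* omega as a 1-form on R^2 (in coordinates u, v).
F^* omega = (-3*u*v^2 + 16*u - 9*v^2 - 2*v + 2) du + (-3*u^2*v - 18*u*v - 2*u - 27*v - 6) dv

Using F^*(f dg) = (f ∘ F) d(g ∘ F), substitute each coordinate x_i by F_i(u, v) in f_i, and replace dx_i by d F_i = (∂F_i/∂u) du + (∂F_i/∂v) dv.
  For the x component: f_1(F) = -3*u*v - 9*v - 2; d F_1 = (v) du + (u + 3) dv
  For the y component: f_2(F) = 4*u + 1; d F_2 = (2) du + (0) dv
  For the z component: f_3(F) = -4*u; d F_3 = (-2) du + (0) dv
Combining and collecting du, dv coefficients:
  coeff of du: -3*u*v^2 + 16*u - 9*v^2 - 2*v + 2
  coeff of dv: -3*u^2*v - 18*u*v - 2*u - 27*v - 6
F^* omega = (-3*u*v^2 + 16*u - 9*v^2 - 2*v + 2) du + (-3*u^2*v - 18*u*v - 2*u - 27*v - 6) dv.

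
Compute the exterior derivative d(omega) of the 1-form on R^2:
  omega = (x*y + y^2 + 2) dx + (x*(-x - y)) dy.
d(omega) = (-3*x - 3*y) dx ∧ dy

For a 1-form omega = sum_i f_i dx_i, the exterior derivative is
  d(omega) = sum_{i < j} (∂f_j/∂x_i - ∂f_i/∂x_j) dx_i ∧ dx_j.
  coefficient of dx ∧ dy: ∂f_2/∂x - ∂f_1/∂y = ∂(x*(-x - y))/∂x - ∂(x*y + y^2 + 2)/∂y = -3*x - 3*y
Assembling: d(omega) = (-3*x - 3*y) dx ∧ dy.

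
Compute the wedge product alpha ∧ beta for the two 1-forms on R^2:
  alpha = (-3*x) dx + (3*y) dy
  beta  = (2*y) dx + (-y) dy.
alpha ∧ beta = (3*y*(x - 2*y)) dx ∧ dy

Distribute the wedge, using dx_i ∧ dx_j = -dx_j ∧ dx_i and dx_i ∧ dx_i = 0. For each pair (i, j) with i < j, the coefficient of dx_i ∧ dx_j in alpha ∧ beta is (alpha_i * beta_j - alpha_j * beta_i). Collecting: alpha ∧ beta = (3*y*(x - 2*y)) dx ∧ dy.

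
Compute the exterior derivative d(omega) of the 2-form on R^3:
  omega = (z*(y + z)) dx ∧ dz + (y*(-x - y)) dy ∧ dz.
d(omega) = (-y - z) dx ∧ dy ∧ dz

For a 2-form omega = sum_{i<j} g_{ij} dx_i ∧ dx_j, the exterior derivative is
  d(omega) = sum_{i<j} d(g_{ij}) ∧ dx_i ∧ dx_j = sum_{i<j, k} (∂g_{ij}/∂x_k) dx_k ∧ dx_i ∧ dx_j.
Expand each term, using dx_k ∧ dx_i ∧ dx_j = sgn(permutation) dx_{(a)} ∧ dx_{(b)} ∧ dx_{(c)} with (a < b < c) sorted:
  d(z*(y + z)) includes (∂/∂y)(z*(y + z)) dy = (z) dy, which multiplied by dx ∧ dz gives (-z) dx ∧ dy ∧ dz
  d(y*(-x - y)) includes (∂/∂x)(y*(-x - y)) dx = (-y) dx, which multiplied by dy ∧ dz gives (-y) dx ∧ dy ∧ dz
Collecting like 3-forms: d(omega) = (-y - z) dx ∧ dy ∧ dz.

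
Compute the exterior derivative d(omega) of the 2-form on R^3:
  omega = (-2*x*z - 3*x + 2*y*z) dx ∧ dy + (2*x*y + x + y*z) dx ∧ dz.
d(omega) = (-4*x + 2*y - z) dx ∧ dy ∧ dz

For a 2-form omega = sum_{i<j} g_{ij} dx_i ∧ dx_j, the exterior derivative is
  d(omega) = sum_{i<j} d(g_{ij}) ∧ dx_i ∧ dx_j = sum_{i<j, k} (∂g_{ij}/∂x_k) dx_k ∧ dx_i ∧ dx_j.
Expand each term, using dx_k ∧ dx_i ∧ dx_j = sgn(permutation) dx_{(a)} ∧ dx_{(b)} ∧ dx_{(c)} with (a < b < c) sorted:
  d(-2*x*z - 3*x + 2*y*z) includes (∂/∂z)(-2*x*z - 3*x + 2*y*z) dz = (-2*x + 2*y) dz, which multiplied by dx ∧ dy gives (-2*x + 2*y) dx ∧ dy ∧ dz
  d(2*x*y + x + y*z) includes (∂/∂y)(2*x*y + x + y*z) dy = (2*x + z) dy, which multiplied by dx ∧ dz gives (-2*x - z) dx ∧ dy ∧ dz
Collecting like 3-forms: d(omega) = (-4*x + 2*y - z) dx ∧ dy ∧ dz.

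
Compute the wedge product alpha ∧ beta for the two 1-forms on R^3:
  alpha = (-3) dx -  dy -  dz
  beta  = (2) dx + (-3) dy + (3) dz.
alpha ∧ beta = (11) dx ∧ dy + (-7) dx ∧ dz + (-6) dy ∧ dz

Distribute the wedge, using dx_i ∧ dx_j = -dx_j ∧ dx_i and dx_i ∧ dx_i = 0. For each pair (i, j) with i < j, the coefficient of dx_i ∧ dx_j in alpha ∧ beta is (alpha_i * beta_j - alpha_j * beta_i). Collecting: alpha ∧ beta = (11) dx ∧ dy + (-7) dx ∧ dz + (-6) dy ∧ dz.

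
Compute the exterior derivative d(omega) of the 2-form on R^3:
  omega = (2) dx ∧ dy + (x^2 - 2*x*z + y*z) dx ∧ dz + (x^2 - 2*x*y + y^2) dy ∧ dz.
d(omega) = (2*x - 2*y - z) dx ∧ dy ∧ dz

For a 2-form omega = sum_{i<j} g_{ij} dx_i ∧ dx_j, the exterior derivative is
  d(omega) = sum_{i<j} d(g_{ij}) ∧ dx_i ∧ dx_j = sum_{i<j, k} (∂g_{ij}/∂x_k) dx_k ∧ dx_i ∧ dx_j.
Expand each term, using dx_k ∧ dx_i ∧ dx_j = sgn(permutation) dx_{(a)} ∧ dx_{(b)} ∧ dx_{(c)} with (a < b < c) sorted:
  d(x^2 - 2*x*z + y*z) includes (∂/∂y)(x^2 - 2*x*z + y*z) dy = (z) dy, which multiplied by dx ∧ dz gives (-z) dx ∧ dy ∧ dz
  d(x^2 - 2*x*y + y^2) includes (∂/∂x)(x^2 - 2*x*y + y^2) dx = (2*x - 2*y) dx, which multiplied by dy ∧ dz gives (2*x - 2*y) dx ∧ dy ∧ dz
Collecting like 3-forms: d(omega) = (2*x - 2*y - z) dx ∧ dy ∧ dz.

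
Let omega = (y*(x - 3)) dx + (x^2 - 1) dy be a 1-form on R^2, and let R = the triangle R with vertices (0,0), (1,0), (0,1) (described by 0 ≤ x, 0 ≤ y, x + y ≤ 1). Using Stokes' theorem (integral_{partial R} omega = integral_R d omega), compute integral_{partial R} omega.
integral_(partial R) omega = 5/3

Stokes: integral_partial_R omega = integral_R d omega with d omega = (∂Q/∂x - ∂P/∂y) dx ∧ dy.
  ∂Q/∂x = 2*x
  ∂P/∂y = x - 3
  integrand = ∂Q/∂x - ∂P/∂y = x + 3.
Integrating over R: integral_0^1 integral_0^{1-x} (x + 3) dy dx = 5/3.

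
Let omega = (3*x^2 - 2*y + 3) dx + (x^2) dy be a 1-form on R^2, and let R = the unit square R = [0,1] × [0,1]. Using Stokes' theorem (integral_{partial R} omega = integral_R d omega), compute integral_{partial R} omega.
integral_(partial R) omega = 3

Stokes: integral_partial_R omega = integral_R d omega with d omega = (∂Q/∂x - ∂P/∂y) dx ∧ dy.
  ∂Q/∂x = 2*x
  ∂P/∂y = -2
  integrand = ∂Q/∂x - ∂P/∂y = 2*x + 2.
Integrating over R: integral_0^1 integral_0^1 (2*x + 2) dx dy = 3.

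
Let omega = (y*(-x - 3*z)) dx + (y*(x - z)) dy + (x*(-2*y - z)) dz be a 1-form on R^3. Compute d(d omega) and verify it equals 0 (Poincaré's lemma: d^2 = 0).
d(d omega) = 0

Step 1: d omega = sum_{i<j} (∂f_j/∂x_i - ∂f_i/∂x_j) dx_i ∧ dx_j:
  coeff of dx ∧ dy: x + y + 3*z
  coeff of dx ∧ dz: y - z
  coeff of dy ∧ dz: -2*x + y
Step 2: Apply d again to each 2-form coefficient. The only possible 3-form in R^3 is dx ∧ dy ∧ dz, with coefficient
  ∂(coeff of dy∧dz)/∂x - ∂(coeff of dx∧dz)/∂y + ∂(coeff of dx∧dy)/∂z
  = ∂/∂x (-2*x + y) - ∂/∂y (y - z) + ∂/∂z (x + y + 3*z).
Each of these terms simplifies to sums of mixed partials that cancel in pairs. The result is 0 (by equality of mixed partials for smooth functions — Schwarz / Clairaut).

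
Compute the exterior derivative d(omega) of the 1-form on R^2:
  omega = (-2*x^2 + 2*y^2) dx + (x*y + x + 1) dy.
d(omega) = (1 - 3*y) dx ∧ dy

For a 1-form omega = sum_i f_i dx_i, the exterior derivative is
  d(omega) = sum_{i < j} (∂f_j/∂x_i - ∂f_i/∂x_j) dx_i ∧ dx_j.
  coefficient of dx ∧ dy: ∂f_2/∂x - ∂f_1/∂y = ∂(x*y + x + 1)/∂x - ∂(-2*x^2 + 2*y^2)/∂y = 1 - 3*y
Assembling: d(omega) = (1 - 3*y) dx ∧ dy.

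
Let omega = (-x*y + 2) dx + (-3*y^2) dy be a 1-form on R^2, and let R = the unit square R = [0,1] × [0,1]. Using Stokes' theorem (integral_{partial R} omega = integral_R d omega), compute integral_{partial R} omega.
integral_(partial R) omega = 1/2

Stokes: integral_partial_R omega = integral_R d omega with d omega = (∂Q/∂x - ∂P/∂y) dx ∧ dy.
  ∂Q/∂x = 0
  ∂P/∂y = -x
  integrand = ∂Q/∂x - ∂P/∂y = x.
Integrating over R: integral_0^1 integral_0^1 (x) dx dy = 1/2.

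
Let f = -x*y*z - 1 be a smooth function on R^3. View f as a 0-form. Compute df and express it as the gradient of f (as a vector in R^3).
df = (-y*z) dx + (-x*z) dy + (-x*y) dz; grad f = (-y*z, -x*z, -x*y)

For a 0-form f, d f = (∂f/∂x) dx + (∂f/∂y) dy + (∂f/∂z) dz. The components of the vector representation are exactly the entries of grad f in Cartesian coordinates:
  ∂f/∂x = -y*z
  ∂f/∂y = -x*z
  ∂f/∂z = -x*y.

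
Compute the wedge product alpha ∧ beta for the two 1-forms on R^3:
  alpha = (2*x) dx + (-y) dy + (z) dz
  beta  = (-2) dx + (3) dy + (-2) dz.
alpha ∧ beta = (6*x - 2*y) dx ∧ dy + (-4*x + 2*z) dx ∧ dz + (2*y - 3*z) dy ∧ dz

Distribute the wedge, using dx_i ∧ dx_j = -dx_j ∧ dx_i and dx_i ∧ dx_i = 0. For each pair (i, j) with i < j, the coefficient of dx_i ∧ dx_j in alpha ∧ beta is (alpha_i * beta_j - alpha_j * beta_i). Collecting: alpha ∧ beta = (6*x - 2*y) dx ∧ dy + (-4*x + 2*z) dx ∧ dz + (2*y - 3*z) dy ∧ dz.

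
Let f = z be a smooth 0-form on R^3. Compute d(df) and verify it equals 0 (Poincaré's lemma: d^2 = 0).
d(df) = 0

Step 1: df = sum_i (∂f/∂x_i) dx_i = (0) dx + (0) dy + (1) dz.
Step 2: Apply d again. Using the 1-form formula, the coefficient of dx ∧ dy in d(df) is ∂^2 f/∂x ∂y - ∂^2 f/∂y ∂x = (0) - (0) = 0 (equality of mixed partials for smooth f).
Similarly for dx ∧ dz and dy ∧ dz — all coefficients vanish. So d(df) = 0.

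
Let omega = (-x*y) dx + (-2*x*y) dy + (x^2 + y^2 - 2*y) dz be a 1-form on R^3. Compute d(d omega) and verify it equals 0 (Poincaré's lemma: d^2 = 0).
d(d omega) = 0

Step 1: d omega = sum_{i<j} (∂f_j/∂x_i - ∂f_i/∂x_j) dx_i ∧ dx_j:
  coeff of dx ∧ dy: x - 2*y
  coeff of dx ∧ dz: 2*x
  coeff of dy ∧ dz: 2*y - 2
Step 2: Apply d again to each 2-form coefficient. The only possible 3-form in R^3 is dx ∧ dy ∧ dz, with coefficient
  ∂(coeff of dy∧dz)/∂x - ∂(coeff of dx∧dz)/∂y + ∂(coeff of dx∧dy)/∂z
  = ∂/∂x (2*y - 2) - ∂/∂y (2*x) + ∂/∂z (x - 2*y).
Each of these terms simplifies to sums of mixed partials that cancel in pairs. The result is 0 (by equality of mixed partials for smooth functions — Schwarz / Clairaut).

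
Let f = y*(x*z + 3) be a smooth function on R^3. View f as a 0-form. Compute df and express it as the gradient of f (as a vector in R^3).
df = (y*z) dx + (x*z + 3) dy + (x*y) dz; grad f = (y*z, x*z + 3, x*y)

For a 0-form f, d f = (∂f/∂x) dx + (∂f/∂y) dy + (∂f/∂z) dz. The components of the vector representation are exactly the entries of grad f in Cartesian coordinates:
  ∂f/∂x = y*z
  ∂f/∂y = x*z + 3
  ∂f/∂z = x*y.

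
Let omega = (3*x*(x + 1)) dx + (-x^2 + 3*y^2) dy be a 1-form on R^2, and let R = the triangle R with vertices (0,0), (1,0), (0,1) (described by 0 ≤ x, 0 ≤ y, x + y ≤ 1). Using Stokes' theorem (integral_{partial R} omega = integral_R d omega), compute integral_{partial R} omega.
integral_(partial R) omega = -1/3

Stokes: integral_partial_R omega = integral_R d omega with d omega = (∂Q/∂x - ∂P/∂y) dx ∧ dy.
  ∂Q/∂x = -2*x
  ∂P/∂y = 0
  integrand = ∂Q/∂x - ∂P/∂y = -2*x.
Integrating over R: integral_0^1 integral_0^{1-x} (-2*x) dy dx = -1/3.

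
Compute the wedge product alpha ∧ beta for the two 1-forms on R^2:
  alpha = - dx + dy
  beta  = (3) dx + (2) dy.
alpha ∧ beta = (-5) dx ∧ dy

Distribute the wedge, using dx_i ∧ dx_j = -dx_j ∧ dx_i and dx_i ∧ dx_i = 0. For each pair (i, j) with i < j, the coefficient of dx_i ∧ dx_j in alpha ∧ beta is (alpha_i * beta_j - alpha_j * beta_i). Collecting: alpha ∧ beta = (-5) dx ∧ dy.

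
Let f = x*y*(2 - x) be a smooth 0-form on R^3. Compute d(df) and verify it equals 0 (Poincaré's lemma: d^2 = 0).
d(df) = 0

Step 1: df = sum_i (∂f/∂x_i) dx_i = (2*y*(1 - x)) dx + (x*(2 - x)) dy + (0) dz.
Step 2: Apply d again. Using the 1-form formula, the coefficient of dx ∧ dy in d(df) is ∂^2 f/∂x ∂y - ∂^2 f/∂y ∂x = (2 - 2*x) - (2 - 2*x) = 0 (equality of mixed partials for smooth f).
Similarly for dx ∧ dz and dy ∧ dz — all coefficients vanish. So d(df) = 0.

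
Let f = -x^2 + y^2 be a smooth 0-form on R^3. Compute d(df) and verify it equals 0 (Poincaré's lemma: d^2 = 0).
d(df) = 0

Step 1: df = sum_i (∂f/∂x_i) dx_i = (-2*x) dx + (2*y) dy + (0) dz.
Step 2: Apply d again. Using the 1-form formula, the coefficient of dx ∧ dy in d(df) is ∂^2 f/∂x ∂y - ∂^2 f/∂y ∂x = (0) - (0) = 0 (equality of mixed partials for smooth f).
Similarly for dx ∧ dz and dy ∧ dz — all coefficients vanish. So d(df) = 0.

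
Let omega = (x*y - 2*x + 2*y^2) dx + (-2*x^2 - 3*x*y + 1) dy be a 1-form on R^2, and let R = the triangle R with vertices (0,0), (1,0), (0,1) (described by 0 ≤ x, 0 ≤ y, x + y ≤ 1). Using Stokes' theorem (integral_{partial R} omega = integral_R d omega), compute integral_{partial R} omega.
integral_(partial R) omega = -2

Stokes: integral_partial_R omega = integral_R d omega with d omega = (∂Q/∂x - ∂P/∂y) dx ∧ dy.
  ∂Q/∂x = -4*x - 3*y
  ∂P/∂y = x + 4*y
  integrand = ∂Q/∂x - ∂P/∂y = -5*x - 7*y.
Integrating over R: integral_0^1 integral_0^{1-x} (-5*x - 7*y) dy dx = -2.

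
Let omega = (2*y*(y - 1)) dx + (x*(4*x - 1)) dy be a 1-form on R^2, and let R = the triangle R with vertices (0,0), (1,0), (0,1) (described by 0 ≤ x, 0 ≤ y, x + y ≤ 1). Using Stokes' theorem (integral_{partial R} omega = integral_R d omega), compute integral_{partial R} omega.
integral_(partial R) omega = 7/6

Stokes: integral_partial_R omega = integral_R d omega with d omega = (∂Q/∂x - ∂P/∂y) dx ∧ dy.
  ∂Q/∂x = 8*x - 1
  ∂P/∂y = 4*y - 2
  integrand = ∂Q/∂x - ∂P/∂y = 8*x - 4*y + 1.
Integrating over R: integral_0^1 integral_0^{1-x} (8*x - 4*y + 1) dy dx = 7/6.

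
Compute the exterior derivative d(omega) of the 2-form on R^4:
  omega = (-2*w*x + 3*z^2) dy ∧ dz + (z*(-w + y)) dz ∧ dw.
d(omega) = (-2*w) dx ∧ dy ∧ dz + (-2*x + z) dy ∧ dz ∧ dw

For a 2-form omega = sum_{i<j} g_{ij} dx_i ∧ dx_j, the exterior derivative is
  d(omega) = sum_{i<j} d(g_{ij}) ∧ dx_i ∧ dx_j = sum_{i<j, k} (∂g_{ij}/∂x_k) dx_k ∧ dx_i ∧ dx_j.
Expand each term, using dx_k ∧ dx_i ∧ dx_j = sgn(permutation) dx_{(a)} ∧ dx_{(b)} ∧ dx_{(c)} with (a < b < c) sorted:
  d(-2*w*x + 3*z^2) includes (∂/∂x)(-2*w*x + 3*z^2) dx = (-2*w) dx, which multiplied by dy ∧ dz gives (-2*w) dx ∧ dy ∧ dz
  d(-2*w*x + 3*z^2) includes (∂/∂w)(-2*w*x + 3*z^2) dw = (-2*x) dw, which multiplied by dy ∧ dz gives (-2*x) dy ∧ dz ∧ dw
  d(z*(-w + y)) includes (∂/∂y)(z*(-w + y)) dy = (z) dy, which multiplied by dz ∧ dw gives (z) dy ∧ dz ∧ dw
Collecting like 3-forms: d(omega) = (-2*w) dx ∧ dy ∧ dz + (-2*x + z) dy ∧ dz ∧ dw.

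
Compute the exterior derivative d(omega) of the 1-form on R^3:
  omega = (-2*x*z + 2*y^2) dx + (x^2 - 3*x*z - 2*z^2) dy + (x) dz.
d(omega) = (2*x - 4*y - 3*z) dx ∧ dy + (2*x + 1) dx ∧ dz + (3*x + 4*z) dy ∧ dz

For a 1-form omega = sum_i f_i dx_i, the exterior derivative is
  d(omega) = sum_{i < j} (∂f_j/∂x_i - ∂f_i/∂x_j) dx_i ∧ dx_j.
  coefficient of dx ∧ dy: ∂f_2/∂x - ∂f_1/∂y = ∂(x^2 - 3*x*z - 2*z^2)/∂x - ∂(-2*x*z + 2*y^2)/∂y = 2*x - 4*y - 3*z
  coefficient of dx ∧ dz: ∂f_3/∂x - ∂f_1/∂z = ∂(x)/∂x - ∂(-2*x*z + 2*y^2)/∂z = 2*x + 1
  coefficient of dy ∧ dz: ∂f_3/∂y - ∂f_2/∂z = ∂(x)/∂y - ∂(x^2 - 3*x*z - 2*z^2)/∂z = 3*x + 4*z
Assembling: d(omega) = (2*x - 4*y - 3*z) dx ∧ dy + (2*x + 1) dx ∧ dz + (3*x + 4*z) dy ∧ dz.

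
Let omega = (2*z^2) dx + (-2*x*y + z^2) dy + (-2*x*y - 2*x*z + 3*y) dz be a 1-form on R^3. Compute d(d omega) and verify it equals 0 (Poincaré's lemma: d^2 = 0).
d(d omega) = 0

Step 1: d omega = sum_{i<j} (∂f_j/∂x_i - ∂f_i/∂x_j) dx_i ∧ dx_j:
  coeff of dx ∧ dy: -2*y
  coeff of dx ∧ dz: -2*y - 6*z
  coeff of dy ∧ dz: -2*x - 2*z + 3
Step 2: Apply d again to each 2-form coefficient. The only possible 3-form in R^3 is dx ∧ dy ∧ dz, with coefficient
  ∂(coeff of dy∧dz)/∂x - ∂(coeff of dx∧dz)/∂y + ∂(coeff of dx∧dy)/∂z
  = ∂/∂x (-2*x - 2*z + 3) - ∂/∂y (-2*y - 6*z) + ∂/∂z (-2*y).
Each of these terms simplifies to sums of mixed partials that cancel in pairs. The result is 0 (by equality of mixed partials for smooth functions — Schwarz / Clairaut).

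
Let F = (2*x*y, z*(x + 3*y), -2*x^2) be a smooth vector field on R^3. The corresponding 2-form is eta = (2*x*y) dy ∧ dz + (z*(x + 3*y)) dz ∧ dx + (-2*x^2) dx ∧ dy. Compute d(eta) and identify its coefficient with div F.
d(eta) = (2*y + 3*z) dx ∧ dy ∧ dz; div F = 2*y + 3*z

For a 2-form in R^3 of the form above, applying d gives a 3-form with coefficient ∂P/∂x + ∂Q/∂y + ∂R/∂z:
  ∂P/∂x = 2*y
  ∂Q/∂y = 3*z
  ∂R/∂z = 0
Sum = 2*y + 3*z, which is exactly div F.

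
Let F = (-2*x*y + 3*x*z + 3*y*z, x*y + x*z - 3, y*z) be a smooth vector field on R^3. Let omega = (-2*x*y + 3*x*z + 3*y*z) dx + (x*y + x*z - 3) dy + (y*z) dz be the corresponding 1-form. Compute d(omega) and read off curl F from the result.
d(omega) = (-x + z) dy ∧ dz + (3*x + 3*y) dz ∧ dx + (2*x + y - 2*z) dx ∧ dy; curl F = (-x + z, 3*x + 3*y, 2*x + y - 2*z)

d omega = sum_{i<j} (∂f_j/∂x_i - ∂f_i/∂x_j) dx_i ∧ dx_j. Under the identification (dy ∧ dz, dz ∧ dx, dx ∧ dy) ↔ (e_x, e_y, e_z), the coefficients are exactly the components of curl F. Compute:
  ∂R/∂y - ∂Q/∂z = (z) - (x) = -x + z
  ∂P/∂z - ∂R/∂x = (3*x + 3*y) - (0) = 3*x + 3*y
  ∂Q/∂x - ∂P/∂y = (y + z) - (-2*x + 3*z) = 2*x + y - 2*z.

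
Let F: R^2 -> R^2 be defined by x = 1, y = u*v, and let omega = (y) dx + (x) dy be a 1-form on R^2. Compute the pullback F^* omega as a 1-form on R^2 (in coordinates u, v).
F^* omega = (v) du + (u) dv

Using F^*(f dg) = (f ∘ F) d(g ∘ F), substitute each coordinate x_i by F_i(u, v) in f_i, and replace dx_i by d F_i = (∂F_i/∂u) du + (∂F_i/∂v) dv.
  For the x component: f_1(F) = u*v; d F_1 = (0) du + (0) dv
  For the y component: f_2(F) = 1; d F_2 = (v) du + (u) dv
Combining and collecting du, dv coefficients:
  coeff of du: v
  coeff of dv: u
F^* omega = (v) du + (u) dv.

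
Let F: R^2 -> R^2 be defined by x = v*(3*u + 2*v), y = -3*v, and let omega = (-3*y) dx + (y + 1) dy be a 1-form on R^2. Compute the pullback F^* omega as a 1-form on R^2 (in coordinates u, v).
F^* omega = (27*v^2) du + (27*u*v + 36*v^2 + 9*v - 3) dv

Using F^*(f dg) = (f ∘ F) d(g ∘ F), substitute each coordinate x_i by F_i(u, v) in f_i, and replace dx_i by d F_i = (∂F_i/∂u) du + (∂F_i/∂v) dv.
  For the x component: f_1(F) = 9*v; d F_1 = (3*v) du + (3*u + 4*v) dv
  For the y component: f_2(F) = 1 - 3*v; d F_2 = (0) du + (-3) dv
Combining and collecting du, dv coefficients:
  coeff of du: 27*v^2
  coeff of dv: 27*u*v + 36*v^2 + 9*v - 3
F^* omega = (27*v^2) du + (27*u*v + 36*v^2 + 9*v - 3) dv.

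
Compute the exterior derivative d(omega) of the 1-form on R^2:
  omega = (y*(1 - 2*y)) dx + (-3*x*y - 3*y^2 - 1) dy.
d(omega) = (y - 1) dx ∧ dy

For a 1-form omega = sum_i f_i dx_i, the exterior derivative is
  d(omega) = sum_{i < j} (∂f_j/∂x_i - ∂f_i/∂x_j) dx_i ∧ dx_j.
  coefficient of dx ∧ dy: ∂f_2/∂x - ∂f_1/∂y = ∂(-3*x*y - 3*y^2 - 1)/∂x - ∂(y*(1 - 2*y))/∂y = y - 1
Assembling: d(omega) = (y - 1) dx ∧ dy.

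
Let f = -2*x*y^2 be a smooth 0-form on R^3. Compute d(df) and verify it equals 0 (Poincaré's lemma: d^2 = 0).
d(df) = 0

Step 1: df = sum_i (∂f/∂x_i) dx_i = (-2*y^2) dx + (-4*x*y) dy + (0) dz.
Step 2: Apply d again. Using the 1-form formula, the coefficient of dx ∧ dy in d(df) is ∂^2 f/∂x ∂y - ∂^2 f/∂y ∂x = (-4*y) - (-4*y) = 0 (equality of mixed partials for smooth f).
Similarly for dx ∧ dz and dy ∧ dz — all coefficients vanish. So d(df) = 0.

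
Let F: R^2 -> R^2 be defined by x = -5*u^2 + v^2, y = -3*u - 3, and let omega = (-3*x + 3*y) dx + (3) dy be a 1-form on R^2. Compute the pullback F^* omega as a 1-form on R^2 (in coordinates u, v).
F^* omega = (-150*u^3 + 90*u^2 + 30*u*v^2 + 90*u - 9) du + (6*v*(5*u^2 - 3*u - v^2 - 3)) dv

Using F^*(f dg) = (f ∘ F) d(g ∘ F), substitute each coordinate x_i by F_i(u, v) in f_i, and replace dx_i by d F_i = (∂F_i/∂u) du + (∂F_i/∂v) dv.
  For the x component: f_1(F) = 15*u^2 - 9*u - 3*v^2 - 9; d F_1 = (-10*u) du + (2*v) dv
  For the y component: f_2(F) = 3; d F_2 = (-3) du + (0) dv
Combining and collecting du, dv coefficients:
  coeff of du: -150*u^3 + 90*u^2 + 30*u*v^2 + 90*u - 9
  coeff of dv: 6*v*(5*u^2 - 3*u - v^2 - 3)
F^* omega = (-150*u^3 + 90*u^2 + 30*u*v^2 + 90*u - 9) du + (6*v*(5*u^2 - 3*u - v^2 - 3)) dv.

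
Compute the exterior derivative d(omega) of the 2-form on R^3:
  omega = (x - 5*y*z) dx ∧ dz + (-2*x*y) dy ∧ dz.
d(omega) = (-2*y + 5*z) dx ∧ dy ∧ dz

For a 2-form omega = sum_{i<j} g_{ij} dx_i ∧ dx_j, the exterior derivative is
  d(omega) = sum_{i<j} d(g_{ij}) ∧ dx_i ∧ dx_j = sum_{i<j, k} (∂g_{ij}/∂x_k) dx_k ∧ dx_i ∧ dx_j.
Expand each term, using dx_k ∧ dx_i ∧ dx_j = sgn(permutation) dx_{(a)} ∧ dx_{(b)} ∧ dx_{(c)} with (a < b < c) sorted:
  d(x - 5*y*z) includes (∂/∂y)(x - 5*y*z) dy = (-5*z) dy, which multiplied by dx ∧ dz gives (5*z) dx ∧ dy ∧ dz
  d(-2*x*y) includes (∂/∂x)(-2*x*y) dx = (-2*y) dx, which multiplied by dy ∧ dz gives (-2*y) dx ∧ dy ∧ dz
Collecting like 3-forms: d(omega) = (-2*y + 5*z) dx ∧ dy ∧ dz.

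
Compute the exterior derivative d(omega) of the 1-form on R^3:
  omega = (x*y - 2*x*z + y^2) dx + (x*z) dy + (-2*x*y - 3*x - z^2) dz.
d(omega) = (-x - 2*y + z) dx ∧ dy + (2*x - 2*y - 3) dx ∧ dz + (-3*x) dy ∧ dz

For a 1-form omega = sum_i f_i dx_i, the exterior derivative is
  d(omega) = sum_{i < j} (∂f_j/∂x_i - ∂f_i/∂x_j) dx_i ∧ dx_j.
  coefficient of dx ∧ dy: ∂f_2/∂x - ∂f_1/∂y = ∂(x*z)/∂x - ∂(x*y - 2*x*z + y^2)/∂y = -x - 2*y + z
  coefficient of dx ∧ dz: ∂f_3/∂x - ∂f_1/∂z = ∂(-2*x*y - 3*x - z^2)/∂x - ∂(x*y - 2*x*z + y^2)/∂z = 2*x - 2*y - 3
  coefficient of dy ∧ dz: ∂f_3/∂y - ∂f_2/∂z = ∂(-2*x*y - 3*x - z^2)/∂y - ∂(x*z)/∂z = -3*x
Assembling: d(omega) = (-x - 2*y + z) dx ∧ dy + (2*x - 2*y - 3) dx ∧ dz + (-3*x) dy ∧ dz.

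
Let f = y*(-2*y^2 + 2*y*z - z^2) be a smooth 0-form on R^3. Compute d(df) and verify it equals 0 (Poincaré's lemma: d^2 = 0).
d(df) = 0

Step 1: df = sum_i (∂f/∂x_i) dx_i = (0) dx + (-6*y^2 + 4*y*z - z^2) dy + (2*y*(y - z)) dz.
Step 2: Apply d again. Using the 1-form formula, the coefficient of dx ∧ dy in d(df) is ∂^2 f/∂x ∂y - ∂^2 f/∂y ∂x = (0) - (0) = 0 (equality of mixed partials for smooth f).
Similarly for dx ∧ dz and dy ∧ dz — all coefficients vanish. So d(df) = 0.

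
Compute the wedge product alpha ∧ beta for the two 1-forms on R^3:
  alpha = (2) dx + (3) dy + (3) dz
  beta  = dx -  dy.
alpha ∧ beta = (-5) dx ∧ dy + (-3) dx ∧ dz + (3) dy ∧ dz

Distribute the wedge, using dx_i ∧ dx_j = -dx_j ∧ dx_i and dx_i ∧ dx_i = 0. For each pair (i, j) with i < j, the coefficient of dx_i ∧ dx_j in alpha ∧ beta is (alpha_i * beta_j - alpha_j * beta_i). Collecting: alpha ∧ beta = (-5) dx ∧ dy + (-3) dx ∧ dz + (3) dy ∧ dz.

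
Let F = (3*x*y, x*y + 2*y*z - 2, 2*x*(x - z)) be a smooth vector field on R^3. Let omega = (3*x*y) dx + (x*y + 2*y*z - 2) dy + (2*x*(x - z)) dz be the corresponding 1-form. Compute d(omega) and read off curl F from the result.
d(omega) = (-2*y) dy ∧ dz + (-4*x + 2*z) dz ∧ dx + (-3*x + y) dx ∧ dy; curl F = (-2*y, -4*x + 2*z, -3*x + y)

d omega = sum_{i<j} (∂f_j/∂x_i - ∂f_i/∂x_j) dx_i ∧ dx_j. Under the identification (dy ∧ dz, dz ∧ dx, dx ∧ dy) ↔ (e_x, e_y, e_z), the coefficients are exactly the components of curl F. Compute:
  ∂R/∂y - ∂Q/∂z = (0) - (2*y) = -2*y
  ∂P/∂z - ∂R/∂x = (0) - (4*x - 2*z) = -4*x + 2*z
  ∂Q/∂x - ∂P/∂y = (y) - (3*x) = -3*x + y.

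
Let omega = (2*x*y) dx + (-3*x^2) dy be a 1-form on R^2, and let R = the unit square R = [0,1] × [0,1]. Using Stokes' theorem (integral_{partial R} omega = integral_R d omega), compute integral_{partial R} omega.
integral_(partial R) omega = -4

Stokes: integral_partial_R omega = integral_R d omega with d omega = (∂Q/∂x - ∂P/∂y) dx ∧ dy.
  ∂Q/∂x = -6*x
  ∂P/∂y = 2*x
  integrand = ∂Q/∂x - ∂P/∂y = -8*x.
Integrating over R: integral_0^1 integral_0^1 (-8*x) dx dy = -4.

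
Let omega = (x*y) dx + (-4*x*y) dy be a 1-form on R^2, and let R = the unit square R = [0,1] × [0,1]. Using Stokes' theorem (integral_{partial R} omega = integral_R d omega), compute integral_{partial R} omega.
integral_(partial R) omega = -5/2

Stokes: integral_partial_R omega = integral_R d omega with d omega = (∂Q/∂x - ∂P/∂y) dx ∧ dy.
  ∂Q/∂x = -4*y
  ∂P/∂y = x
  integrand = ∂Q/∂x - ∂P/∂y = -x - 4*y.
Integrating over R: integral_0^1 integral_0^1 (-x - 4*y) dx dy = -5/2.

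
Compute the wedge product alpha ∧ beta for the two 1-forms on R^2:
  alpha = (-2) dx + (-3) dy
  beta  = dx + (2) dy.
alpha ∧ beta = (-1) dx ∧ dy

Distribute the wedge, using dx_i ∧ dx_j = -dx_j ∧ dx_i and dx_i ∧ dx_i = 0. For each pair (i, j) with i < j, the coefficient of dx_i ∧ dx_j in alpha ∧ beta is (alpha_i * beta_j - alpha_j * beta_i). Collecting: alpha ∧ beta = (-1) dx ∧ dy.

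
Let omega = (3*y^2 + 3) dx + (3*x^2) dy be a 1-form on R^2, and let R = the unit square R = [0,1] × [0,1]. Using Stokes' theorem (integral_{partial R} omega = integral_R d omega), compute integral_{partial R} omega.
integral_(partial R) omega = 0

Stokes: integral_partial_R omega = integral_R d omega with d omega = (∂Q/∂x - ∂P/∂y) dx ∧ dy.
  ∂Q/∂x = 6*x
  ∂P/∂y = 6*y
  integrand = ∂Q/∂x - ∂P/∂y = 6*x - 6*y.
Integrating over R: integral_0^1 integral_0^1 (6*x - 6*y) dx dy = 0.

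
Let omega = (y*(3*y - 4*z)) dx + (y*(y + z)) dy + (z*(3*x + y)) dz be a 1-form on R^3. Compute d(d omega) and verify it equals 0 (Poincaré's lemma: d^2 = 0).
d(d omega) = 0

Step 1: d omega = sum_{i<j} (∂f_j/∂x_i - ∂f_i/∂x_j) dx_i ∧ dx_j:
  coeff of dx ∧ dy: -6*y + 4*z
  coeff of dx ∧ dz: 4*y + 3*z
  coeff of dy ∧ dz: -y + z
Step 2: Apply d again to each 2-form coefficient. The only possible 3-form in R^3 is dx ∧ dy ∧ dz, with coefficient
  ∂(coeff of dy∧dz)/∂x - ∂(coeff of dx∧dz)/∂y + ∂(coeff of dx∧dy)/∂z
  = ∂/∂x (-y + z) - ∂/∂y (4*y + 3*z) + ∂/∂z (-6*y + 4*z).
Each of these terms simplifies to sums of mixed partials that cancel in pairs. The result is 0 (by equality of mixed partials for smooth functions — Schwarz / Clairaut).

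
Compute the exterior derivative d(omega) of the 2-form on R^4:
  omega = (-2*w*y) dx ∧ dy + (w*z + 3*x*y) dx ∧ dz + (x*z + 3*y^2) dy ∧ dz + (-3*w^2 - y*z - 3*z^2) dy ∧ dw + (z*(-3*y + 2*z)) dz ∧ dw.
d(omega) = (-2*y) dx ∧ dy ∧ dw + (-3*x + z) dx ∧ dy ∧ dz + (z) dx ∧ dz ∧ dw + (y + 3*z) dy ∧ dz ∧ dw

For a 2-form omega = sum_{i<j} g_{ij} dx_i ∧ dx_j, the exterior derivative is
  d(omega) = sum_{i<j} d(g_{ij}) ∧ dx_i ∧ dx_j = sum_{i<j, k} (∂g_{ij}/∂x_k) dx_k ∧ dx_i ∧ dx_j.
Expand each term, using dx_k ∧ dx_i ∧ dx_j = sgn(permutation) dx_{(a)} ∧ dx_{(b)} ∧ dx_{(c)} with (a < b < c) sorted:
  d(-2*w*y) includes (∂/∂w)(-2*w*y) dw = (-2*y) dw, which multiplied by dx ∧ dy gives (-2*y) dx ∧ dy ∧ dw
  d(w*z + 3*x*y) includes (∂/∂y)(w*z + 3*x*y) dy = (3*x) dy, which multiplied by dx ∧ dz gives (-3*x) dx ∧ dy ∧ dz
  d(w*z + 3*x*y) includes (∂/∂w)(w*z + 3*x*y) dw = (z) dw, which multiplied by dx ∧ dz gives (z) dx ∧ dz ∧ dw
  d(x*z + 3*y^2) includes (∂/∂x)(x*z + 3*y^2) dx = (z) dx, which multiplied by dy ∧ dz gives (z) dx ∧ dy ∧ dz
  d(-3*w^2 - y*z - 3*z^2) includes (∂/∂z)(-3*w^2 - y*z - 3*z^2) dz = (-y - 6*z) dz, which multiplied by dy ∧ dw gives (y + 6*z) dy ∧ dz ∧ dw
  d(z*(-3*y + 2*z)) includes (∂/∂y)(z*(-3*y + 2*z)) dy = (-3*z) dy, which multiplied by dz ∧ dw gives (-3*z) dy ∧ dz ∧ dw
Collecting like 3-forms: d(omega) = (-2*y) dx ∧ dy ∧ dw + (-3*x + z) dx ∧ dy ∧ dz + (z) dx ∧ dz ∧ dw + (y + 3*z) dy ∧ dz ∧ dw.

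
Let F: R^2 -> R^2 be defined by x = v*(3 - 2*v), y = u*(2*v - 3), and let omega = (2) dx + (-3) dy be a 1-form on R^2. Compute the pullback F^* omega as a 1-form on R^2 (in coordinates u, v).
F^* omega = (9 - 6*v) du + (-6*u - 8*v + 6) dv

Using F^*(f dg) = (f ∘ F) d(g ∘ F), substitute each coordinate x_i by F_i(u, v) in f_i, and replace dx_i by d F_i = (∂F_i/∂u) du + (∂F_i/∂v) dv.
  For the x component: f_1(F) = 2; d F_1 = (0) du + (3 - 4*v) dv
  For the y component: f_2(F) = -3; d F_2 = (2*v - 3) du + (2*u) dv
Combining and collecting du, dv coefficients:
  coeff of du: 9 - 6*v
  coeff of dv: -6*u - 8*v + 6
F^* omega = (9 - 6*v) du + (-6*u - 8*v + 6) dv.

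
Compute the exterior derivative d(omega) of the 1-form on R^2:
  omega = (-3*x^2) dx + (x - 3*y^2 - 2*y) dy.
d(omega) = (1) dx ∧ dy

For a 1-form omega = sum_i f_i dx_i, the exterior derivative is
  d(omega) = sum_{i < j} (∂f_j/∂x_i - ∂f_i/∂x_j) dx_i ∧ dx_j.
  coefficient of dx ∧ dy: ∂f_2/∂x - ∂f_1/∂y = ∂(x - 3*y^2 - 2*y)/∂x - ∂(-3*x^2)/∂y = 1
Assembling: d(omega) = (1) dx ∧ dy.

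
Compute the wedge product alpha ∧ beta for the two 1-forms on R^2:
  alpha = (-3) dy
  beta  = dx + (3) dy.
alpha ∧ beta = (3) dx ∧ dy

Distribute the wedge, using dx_i ∧ dx_j = -dx_j ∧ dx_i and dx_i ∧ dx_i = 0. For each pair (i, j) with i < j, the coefficient of dx_i ∧ dx_j in alpha ∧ beta is (alpha_i * beta_j - alpha_j * beta_i). Collecting: alpha ∧ beta = (3) dx ∧ dy.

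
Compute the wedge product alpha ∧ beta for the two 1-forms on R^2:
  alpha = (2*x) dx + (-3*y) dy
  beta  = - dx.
alpha ∧ beta = (-3*y) dx ∧ dy

Distribute the wedge, using dx_i ∧ dx_j = -dx_j ∧ dx_i and dx_i ∧ dx_i = 0. For each pair (i, j) with i < j, the coefficient of dx_i ∧ dx_j in alpha ∧ beta is (alpha_i * beta_j - alpha_j * beta_i). Collecting: alpha ∧ beta = (-3*y) dx ∧ dy.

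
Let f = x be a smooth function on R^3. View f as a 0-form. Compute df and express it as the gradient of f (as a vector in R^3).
df = (1) dx + (0) dy + (0) dz; grad f = (1, 0, 0)

For a 0-form f, d f = (∂f/∂x) dx + (∂f/∂y) dy + (∂f/∂z) dz. The components of the vector representation are exactly the entries of grad f in Cartesian coordinates:
  ∂f/∂x = 1
  ∂f/∂y = 0
  ∂f/∂z = 0.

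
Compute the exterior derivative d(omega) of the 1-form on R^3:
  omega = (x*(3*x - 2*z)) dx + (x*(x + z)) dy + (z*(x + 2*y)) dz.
d(omega) = (2*x + z) dx ∧ dy + (2*x + z) dx ∧ dz + (-x + 2*z) dy ∧ dz

For a 1-form omega = sum_i f_i dx_i, the exterior derivative is
  d(omega) = sum_{i < j} (∂f_j/∂x_i - ∂f_i/∂x_j) dx_i ∧ dx_j.
  coefficient of dx ∧ dy: ∂f_2/∂x - ∂f_1/∂y = ∂(x*(x + z))/∂x - ∂(x*(3*x - 2*z))/∂y = 2*x + z
  coefficient of dx ∧ dz: ∂f_3/∂x - ∂f_1/∂z = ∂(z*(x + 2*y))/∂x - ∂(x*(3*x - 2*z))/∂z = 2*x + z
  coefficient of dy ∧ dz: ∂f_3/∂y - ∂f_2/∂z = ∂(z*(x + 2*y))/∂y - ∂(x*(x + z))/∂z = -x + 2*z
Assembling: d(omega) = (2*x + z) dx ∧ dy + (2*x + z) dx ∧ dz + (-x + 2*z) dy ∧ dz.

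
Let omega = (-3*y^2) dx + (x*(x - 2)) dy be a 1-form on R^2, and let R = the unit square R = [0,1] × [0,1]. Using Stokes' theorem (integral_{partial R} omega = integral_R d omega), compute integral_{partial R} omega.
integral_(partial R) omega = 2

Stokes: integral_partial_R omega = integral_R d omega with d omega = (∂Q/∂x - ∂P/∂y) dx ∧ dy.
  ∂Q/∂x = 2*x - 2
  ∂P/∂y = -6*y
  integrand = ∂Q/∂x - ∂P/∂y = 2*x + 6*y - 2.
Integrating over R: integral_0^1 integral_0^1 (2*x + 6*y - 2) dx dy = 2.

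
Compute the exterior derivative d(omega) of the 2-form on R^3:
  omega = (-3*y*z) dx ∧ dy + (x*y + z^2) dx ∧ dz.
d(omega) = (-x - 3*y) dx ∧ dy ∧ dz

For a 2-form omega = sum_{i<j} g_{ij} dx_i ∧ dx_j, the exterior derivative is
  d(omega) = sum_{i<j} d(g_{ij}) ∧ dx_i ∧ dx_j = sum_{i<j, k} (∂g_{ij}/∂x_k) dx_k ∧ dx_i ∧ dx_j.
Expand each term, using dx_k ∧ dx_i ∧ dx_j = sgn(permutation) dx_{(a)} ∧ dx_{(b)} ∧ dx_{(c)} with (a < b < c) sorted:
  d(-3*y*z) includes (∂/∂z)(-3*y*z) dz = (-3*y) dz, which multiplied by dx ∧ dy gives (-3*y) dx ∧ dy ∧ dz
  d(x*y + z^2) includes (∂/∂y)(x*y + z^2) dy = (x) dy, which multiplied by dx ∧ dz gives (-x) dx ∧ dy ∧ dz
Collecting like 3-forms: d(omega) = (-x - 3*y) dx ∧ dy ∧ dz.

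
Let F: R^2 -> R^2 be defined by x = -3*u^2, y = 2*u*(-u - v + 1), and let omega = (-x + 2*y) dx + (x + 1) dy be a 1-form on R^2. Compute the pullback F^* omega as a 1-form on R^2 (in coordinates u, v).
F^* omega = (18*u^3 + 30*u^2*v - 30*u^2 - 4*u - 2*v + 2) du + (6*u^3 - 2*u) dv

Using F^*(f dg) = (f ∘ F) d(g ∘ F), substitute each coordinate x_i by F_i(u, v) in f_i, and replace dx_i by d F_i = (∂F_i/∂u) du + (∂F_i/∂v) dv.
  For the x component: f_1(F) = u*(-u - 4*v + 4); d F_1 = (-6*u) du + (0) dv
  For the y component: f_2(F) = 1 - 3*u^2; d F_2 = (-4*u - 2*v + 2) du + (-2*u) dv
Combining and collecting du, dv coefficients:
  coeff of du: 18*u^3 + 30*u^2*v - 30*u^2 - 4*u - 2*v + 2
  coeff of dv: 6*u^3 - 2*u
F^* omega = (18*u^3 + 30*u^2*v - 30*u^2 - 4*u - 2*v + 2) du + (6*u^3 - 2*u) dv.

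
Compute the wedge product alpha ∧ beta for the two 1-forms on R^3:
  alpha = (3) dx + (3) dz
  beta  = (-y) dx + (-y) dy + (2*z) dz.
alpha ∧ beta = (-3*y) dx ∧ dy + (3*y + 6*z) dx ∧ dz + (3*y) dy ∧ dz

Distribute the wedge, using dx_i ∧ dx_j = -dx_j ∧ dx_i and dx_i ∧ dx_i = 0. For each pair (i, j) with i < j, the coefficient of dx_i ∧ dx_j in alpha ∧ beta is (alpha_i * beta_j - alpha_j * beta_i). Collecting: alpha ∧ beta = (-3*y) dx ∧ dy + (3*y + 6*z) dx ∧ dz + (3*y) dy ∧ dz.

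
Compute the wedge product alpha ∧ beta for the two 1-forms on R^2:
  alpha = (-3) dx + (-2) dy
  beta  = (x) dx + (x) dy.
alpha ∧ beta = (-x) dx ∧ dy

Distribute the wedge, using dx_i ∧ dx_j = -dx_j ∧ dx_i and dx_i ∧ dx_i = 0. For each pair (i, j) with i < j, the coefficient of dx_i ∧ dx_j in alpha ∧ beta is (alpha_i * beta_j - alpha_j * beta_i). Collecting: alpha ∧ beta = (-x) dx ∧ dy.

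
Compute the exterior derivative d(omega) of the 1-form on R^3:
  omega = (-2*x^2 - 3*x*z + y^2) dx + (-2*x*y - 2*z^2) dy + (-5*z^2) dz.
d(omega) = (-4*y) dx ∧ dy + (3*x) dx ∧ dz + (4*z) dy ∧ dz

For a 1-form omega = sum_i f_i dx_i, the exterior derivative is
  d(omega) = sum_{i < j} (∂f_j/∂x_i - ∂f_i/∂x_j) dx_i ∧ dx_j.
  coefficient of dx ∧ dy: ∂f_2/∂x - ∂f_1/∂y = ∂(-2*x*y - 2*z^2)/∂x - ∂(-2*x^2 - 3*x*z + y^2)/∂y = -4*y
  coefficient of dx ∧ dz: ∂f_3/∂x - ∂f_1/∂z = ∂(-5*z^2)/∂x - ∂(-2*x^2 - 3*x*z + y^2)/∂z = 3*x
  coefficient of dy ∧ dz: ∂f_3/∂y - ∂f_2/∂z = ∂(-5*z^2)/∂y - ∂(-2*x*y - 2*z^2)/∂z = 4*z
Assembling: d(omega) = (-4*y) dx ∧ dy + (3*x) dx ∧ dz + (4*z) dy ∧ dz.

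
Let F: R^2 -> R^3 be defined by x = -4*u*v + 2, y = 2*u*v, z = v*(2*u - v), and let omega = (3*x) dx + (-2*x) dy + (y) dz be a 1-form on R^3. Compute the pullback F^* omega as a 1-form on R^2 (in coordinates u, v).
F^* omega = (4*v*(17*u*v - 8)) du + (4*u*(17*u*v - v^2 - 8)) dv

Using F^*(f dg) = (f ∘ F) d(g ∘ F), substitute each coordinate x_i by F_i(u, v) in f_i, and replace dx_i by d F_i = (∂F_i/∂u) du + (∂F_i/∂v) dv.
  For the x component: f_1(F) = -12*u*v + 6; d F_1 = (-4*v) du + (-4*u) dv
  For the y component: f_2(F) = 8*u*v - 4; d F_2 = (2*v) du + (2*u) dv
  For the z component: f_3(F) = 2*u*v; d F_3 = (2*v) du + (2*u - 2*v) dv
Combining and collecting du, dv coefficients:
  coeff of du: 4*v*(17*u*v - 8)
  coeff of dv: 4*u*(17*u*v - v^2 - 8)
F^* omega = (4*v*(17*u*v - 8)) du + (4*u*(17*u*v - v^2 - 8)) dv.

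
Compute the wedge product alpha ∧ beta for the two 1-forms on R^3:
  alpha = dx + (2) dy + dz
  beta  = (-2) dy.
alpha ∧ beta = (-2) dx ∧ dy + (2) dy ∧ dz

Distribute the wedge, using dx_i ∧ dx_j = -dx_j ∧ dx_i and dx_i ∧ dx_i = 0. For each pair (i, j) with i < j, the coefficient of dx_i ∧ dx_j in alpha ∧ beta is (alpha_i * beta_j - alpha_j * beta_i). Collecting: alpha ∧ beta = (-2) dx ∧ dy + (2) dy ∧ dz.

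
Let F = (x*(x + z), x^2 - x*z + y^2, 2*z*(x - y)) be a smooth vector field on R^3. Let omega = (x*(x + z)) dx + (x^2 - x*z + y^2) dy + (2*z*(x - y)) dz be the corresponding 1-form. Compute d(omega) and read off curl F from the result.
d(omega) = (x - 2*z) dy ∧ dz + (x - 2*z) dz ∧ dx + (2*x - z) dx ∧ dy; curl F = (x - 2*z, x - 2*z, 2*x - z)

d omega = sum_{i<j} (∂f_j/∂x_i - ∂f_i/∂x_j) dx_i ∧ dx_j. Under the identification (dy ∧ dz, dz ∧ dx, dx ∧ dy) ↔ (e_x, e_y, e_z), the coefficients are exactly the components of curl F. Compute:
  ∂R/∂y - ∂Q/∂z = (-2*z) - (-x) = x - 2*z
  ∂P/∂z - ∂R/∂x = (x) - (2*z) = x - 2*z
  ∂Q/∂x - ∂P/∂y = (2*x - z) - (0) = 2*x - z.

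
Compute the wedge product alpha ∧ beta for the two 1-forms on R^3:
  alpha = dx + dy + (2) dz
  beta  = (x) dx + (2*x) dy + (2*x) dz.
alpha ∧ beta = (x) dx ∧ dy + (-2*x) dy ∧ dz

Distribute the wedge, using dx_i ∧ dx_j = -dx_j ∧ dx_i and dx_i ∧ dx_i = 0. For each pair (i, j) with i < j, the coefficient of dx_i ∧ dx_j in alpha ∧ beta is (alpha_i * beta_j - alpha_j * beta_i). Collecting: alpha ∧ beta = (x) dx ∧ dy + (-2*x) dy ∧ dz.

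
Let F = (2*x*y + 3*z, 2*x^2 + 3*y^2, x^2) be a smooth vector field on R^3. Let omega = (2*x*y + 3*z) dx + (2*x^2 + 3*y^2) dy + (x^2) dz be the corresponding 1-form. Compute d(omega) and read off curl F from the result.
d(omega) = (0) dy ∧ dz + (3 - 2*x) dz ∧ dx + (2*x) dx ∧ dy; curl F = (0, 3 - 2*x, 2*x)

d omega = sum_{i<j} (∂f_j/∂x_i - ∂f_i/∂x_j) dx_i ∧ dx_j. Under the identification (dy ∧ dz, dz ∧ dx, dx ∧ dy) ↔ (e_x, e_y, e_z), the coefficients are exactly the components of curl F. Compute:
  ∂R/∂y - ∂Q/∂z = (0) - (0) = 0
  ∂P/∂z - ∂R/∂x = (3) - (2*x) = 3 - 2*x
  ∂Q/∂x - ∂P/∂y = (4*x) - (2*x) = 2*x.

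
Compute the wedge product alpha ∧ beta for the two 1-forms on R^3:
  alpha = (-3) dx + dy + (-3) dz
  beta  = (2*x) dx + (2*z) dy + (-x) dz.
alpha ∧ beta = (-2*x - 6*z) dx ∧ dy + (9*x) dx ∧ dz + (-x + 6*z) dy ∧ dz

Distribute the wedge, using dx_i ∧ dx_j = -dx_j ∧ dx_i and dx_i ∧ dx_i = 0. For each pair (i, j) with i < j, the coefficient of dx_i ∧ dx_j in alpha ∧ beta is (alpha_i * beta_j - alpha_j * beta_i). Collecting: alpha ∧ beta = (-2*x - 6*z) dx ∧ dy + (9*x) dx ∧ dz + (-x + 6*z) dy ∧ dz.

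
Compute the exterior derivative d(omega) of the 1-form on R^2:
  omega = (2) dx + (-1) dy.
d(omega) = 0

For a 1-form omega = sum_i f_i dx_i, the exterior derivative is
  d(omega) = sum_{i < j} (∂f_j/∂x_i - ∂f_i/∂x_j) dx_i ∧ dx_j.

Assembling: d(omega) = 0.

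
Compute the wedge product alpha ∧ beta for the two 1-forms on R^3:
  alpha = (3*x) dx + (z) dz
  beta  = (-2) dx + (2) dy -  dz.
alpha ∧ beta = (6*x) dx ∧ dy + (-3*x + 2*z) dx ∧ dz + (-2*z) dy ∧ dz

Distribute the wedge, using dx_i ∧ dx_j = -dx_j ∧ dx_i and dx_i ∧ dx_i = 0. For each pair (i, j) with i < j, the coefficient of dx_i ∧ dx_j in alpha ∧ beta is (alpha_i * beta_j - alpha_j * beta_i). Collecting: alpha ∧ beta = (6*x) dx ∧ dy + (-3*x + 2*z) dx ∧ dz + (-2*z) dy ∧ dz.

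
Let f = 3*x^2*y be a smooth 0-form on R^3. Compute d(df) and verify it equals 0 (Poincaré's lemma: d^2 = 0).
d(df) = 0

Step 1: df = sum_i (∂f/∂x_i) dx_i = (6*x*y) dx + (3*x^2) dy + (0) dz.
Step 2: Apply d again. Using the 1-form formula, the coefficient of dx ∧ dy in d(df) is ∂^2 f/∂x ∂y - ∂^2 f/∂y ∂x = (6*x) - (6*x) = 0 (equality of mixed partials for smooth f).
Similarly for dx ∧ dz and dy ∧ dz — all coefficients vanish. So d(df) = 0.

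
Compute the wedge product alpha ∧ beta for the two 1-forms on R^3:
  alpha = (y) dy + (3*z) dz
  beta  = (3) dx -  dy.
alpha ∧ beta = (-3*y) dx ∧ dy + (-9*z) dx ∧ dz + (3*z) dy ∧ dz

Distribute the wedge, using dx_i ∧ dx_j = -dx_j ∧ dx_i and dx_i ∧ dx_i = 0. For each pair (i, j) with i < j, the coefficient of dx_i ∧ dx_j in alpha ∧ beta is (alpha_i * beta_j - alpha_j * beta_i). Collecting: alpha ∧ beta = (-3*y) dx ∧ dy + (-9*z) dx ∧ dz + (3*z) dy ∧ dz.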